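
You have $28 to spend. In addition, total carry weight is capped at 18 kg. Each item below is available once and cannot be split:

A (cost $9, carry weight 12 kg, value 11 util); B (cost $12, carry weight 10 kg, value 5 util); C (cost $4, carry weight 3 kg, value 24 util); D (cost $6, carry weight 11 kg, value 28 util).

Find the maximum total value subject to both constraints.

Feasible sets respecting both limits:
- C+D: cost 10, carry weight 14, value 52
- A+C: cost 13, carry weight 15, value 35
- B+C: cost 16, carry weight 13, value 29
Best: 52 util.

52 util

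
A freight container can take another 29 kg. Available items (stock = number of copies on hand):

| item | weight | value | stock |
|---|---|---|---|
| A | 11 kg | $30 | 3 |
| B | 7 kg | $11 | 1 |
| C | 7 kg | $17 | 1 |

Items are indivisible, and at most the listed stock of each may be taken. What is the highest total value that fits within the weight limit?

$77

Best selections within weight 29 and stock limits:
- 2×A + 1×C: weight 29, value 77
- 2×A + 1×B: weight 29, value 71
- 2×A: weight 22, value 60
- 1×A + 1×B + 1×C: weight 25, value 58
Best: $77.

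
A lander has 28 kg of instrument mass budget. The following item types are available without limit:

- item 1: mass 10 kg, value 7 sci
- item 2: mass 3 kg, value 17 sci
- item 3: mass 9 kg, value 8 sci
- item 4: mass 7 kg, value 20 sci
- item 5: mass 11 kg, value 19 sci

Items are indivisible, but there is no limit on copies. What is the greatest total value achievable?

Best value-per-unit is item 2 at 17/3, and filling with it alone uses mass 9×3=27. No mix of the others beats 9×17 = 153.

153 sci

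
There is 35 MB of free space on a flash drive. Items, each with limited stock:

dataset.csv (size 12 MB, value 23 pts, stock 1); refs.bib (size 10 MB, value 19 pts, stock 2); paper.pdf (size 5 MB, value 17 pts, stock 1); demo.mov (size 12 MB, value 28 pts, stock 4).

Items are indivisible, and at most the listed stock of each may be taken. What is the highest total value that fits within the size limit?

75 pts

Top feasible selections:
- 1×refs.bib + 2×demo.mov: size 34, value 75
- 1×paper.pdf + 2×demo.mov: size 29, value 73
Best: 75 pts.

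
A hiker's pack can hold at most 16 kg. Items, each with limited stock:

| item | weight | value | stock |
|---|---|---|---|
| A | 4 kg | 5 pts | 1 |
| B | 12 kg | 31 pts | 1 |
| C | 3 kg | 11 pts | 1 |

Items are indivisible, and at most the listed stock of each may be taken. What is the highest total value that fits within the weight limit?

42 pts

Top feasible selections:
- 1×B + 1×C: weight 15, value 42
- 1×A + 1×B: weight 16, value 36
- 1×B: weight 12, value 31
Best: 42 pts.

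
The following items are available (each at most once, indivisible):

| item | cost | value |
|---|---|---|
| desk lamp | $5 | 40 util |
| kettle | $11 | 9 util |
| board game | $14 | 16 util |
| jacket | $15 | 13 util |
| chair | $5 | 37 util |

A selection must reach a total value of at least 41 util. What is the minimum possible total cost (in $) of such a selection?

10

Subsets with value ≥ 41, sorted by total cost:
- desk lamp+chair: cost 10, value 77
- desk lamp+kettle: cost 16, value 49
- kettle+chair: cost 16, value 46
- desk lamp+board game: cost 19, value 56
Minimum cost: 10 $.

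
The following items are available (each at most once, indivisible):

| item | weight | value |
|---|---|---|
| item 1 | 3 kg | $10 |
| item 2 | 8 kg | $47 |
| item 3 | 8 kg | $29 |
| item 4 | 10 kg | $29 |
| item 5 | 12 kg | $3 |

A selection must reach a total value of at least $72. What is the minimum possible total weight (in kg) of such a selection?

Subsets with value ≥ 72, sorted by total weight:
- item 2+item 3: weight 16, value 76
- item 2+item 4: weight 18, value 76
- item 1+item 2+item 3: weight 19, value 86
- item 1+item 2+item 4: weight 21, value 86
Minimum weight: 16 kg.

16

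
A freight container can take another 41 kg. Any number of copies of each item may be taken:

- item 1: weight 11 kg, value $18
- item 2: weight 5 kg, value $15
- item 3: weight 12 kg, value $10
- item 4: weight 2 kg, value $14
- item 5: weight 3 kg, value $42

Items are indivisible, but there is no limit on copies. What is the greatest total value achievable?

$560

Best value-per-unit is item 5 at 42/3; filling with it alone gives 13×42 = 546.
Optimal mix: 1×item 4 + 13×item 5 → weight 41, value 560.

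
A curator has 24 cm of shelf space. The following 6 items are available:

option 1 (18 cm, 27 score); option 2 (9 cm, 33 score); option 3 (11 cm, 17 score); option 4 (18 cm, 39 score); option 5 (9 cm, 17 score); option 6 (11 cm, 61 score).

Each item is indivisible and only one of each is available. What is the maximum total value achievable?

Check high-value combinations within 24 cm:
- option 2+option 6: length 9+11=20, value 33+61=94
- option 5+option 6: length 9+11=20, value 17+61=78
- option 3+option 6: length 11+11=22, value 17+61=78
- option 6: length 11, value 61
Best: 94 score.

94 score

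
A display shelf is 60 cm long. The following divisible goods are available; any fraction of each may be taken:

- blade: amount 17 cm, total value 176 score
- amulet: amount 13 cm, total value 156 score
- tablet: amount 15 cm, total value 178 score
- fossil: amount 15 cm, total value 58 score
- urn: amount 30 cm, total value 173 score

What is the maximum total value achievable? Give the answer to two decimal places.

596.50

Take in order of value per unit:
- amulet (156/13 per unit): all 13 → value 156, running total 156.00
- tablet (178/15 per unit): all 15 → value 178, running total 334.00
- blade (176/17 per unit): all 17 → value 176, running total 510.00
- urn (173/30 per unit): 15 of 30 → value 15×173/30 = 86.5000, running total 596.50
Total 596.50.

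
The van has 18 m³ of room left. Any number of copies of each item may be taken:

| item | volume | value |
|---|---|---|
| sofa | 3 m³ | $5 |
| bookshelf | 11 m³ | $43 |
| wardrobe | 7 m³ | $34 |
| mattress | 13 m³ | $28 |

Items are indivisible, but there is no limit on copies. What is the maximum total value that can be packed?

Best value-per-unit is wardrobe at 34/7; filling with it alone gives 2×34 = 68.
Optimal mix: 1×bookshelf + 1×wardrobe → volume 18, value 77.

$77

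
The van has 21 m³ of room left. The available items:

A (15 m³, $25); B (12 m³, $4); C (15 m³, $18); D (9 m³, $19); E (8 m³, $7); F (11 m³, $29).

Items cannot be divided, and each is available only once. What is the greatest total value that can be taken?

$48

Check high-value combinations within 21 m³:
- D+F: volume 9+11=20, value 19+29=48
- E+F: volume 8+11=19, value 7+29=36
- F: volume 11, value 29
- D+E: volume 9+8=17, value 19+7=26
Best: $48.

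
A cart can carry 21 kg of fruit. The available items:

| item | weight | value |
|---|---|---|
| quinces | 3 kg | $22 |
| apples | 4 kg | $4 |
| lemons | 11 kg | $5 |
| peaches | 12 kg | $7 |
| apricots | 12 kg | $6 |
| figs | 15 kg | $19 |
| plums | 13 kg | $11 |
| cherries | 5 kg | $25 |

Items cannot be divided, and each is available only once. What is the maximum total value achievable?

Check high-value combinations within 21 kg:
- quinces+plums+cherries: weight 3+13+5=21, value 22+11+25=58
- quinces+peaches+cherries: weight 3+12+5=20, value 22+7+25=54
- quinces+apricots+cherries: weight 3+12+5=20, value 22+6+25=53
- quinces+lemons+cherries: weight 3+11+5=19, value 22+5+25=52
- quinces+apples+cherries: weight 3+4+5=12, value 22+4+25=51
Best: $58.

$58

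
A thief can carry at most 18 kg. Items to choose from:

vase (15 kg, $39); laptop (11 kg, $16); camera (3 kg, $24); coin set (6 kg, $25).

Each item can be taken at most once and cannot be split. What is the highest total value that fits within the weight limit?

$63

Check high-value combinations within 18 kg:
- vase+camera: weight 15+3=18, value 39+24=63
- camera+coin set: weight 3+6=9, value 24+25=49
- laptop+coin set: weight 11+6=17, value 16+25=41
- laptop+camera: weight 11+3=14, value 16+24=40
- vase: weight 15, value 39
Best: $63.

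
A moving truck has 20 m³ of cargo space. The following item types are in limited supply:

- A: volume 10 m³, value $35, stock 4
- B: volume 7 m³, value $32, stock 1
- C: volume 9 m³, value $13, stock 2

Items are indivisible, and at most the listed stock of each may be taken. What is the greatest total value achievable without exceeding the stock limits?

Top feasible selections:
- 2×A: volume 20, value 70
- 1×A + 1×B: volume 17, value 67
Best: $70.

$70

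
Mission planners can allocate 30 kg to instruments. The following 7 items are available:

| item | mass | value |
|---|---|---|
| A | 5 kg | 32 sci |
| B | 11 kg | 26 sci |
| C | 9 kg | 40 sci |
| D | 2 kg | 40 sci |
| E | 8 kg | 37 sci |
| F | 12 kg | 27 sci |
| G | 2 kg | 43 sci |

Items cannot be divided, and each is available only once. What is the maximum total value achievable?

192 sci

Check high-value combinations within 30 kg:
- A+C+D+E+G: mass 5+9+2+8+2=26, value 32+40+40+37+43=192
- A+C+D+F+G: mass 5+9+2+12+2=30, value 32+40+40+27+43=182
- A+B+C+D+G: mass 5+11+9+2+2=29, value 32+26+40+40+43=181
- A+D+E+F+G: mass 5+2+8+12+2=29, value 32+40+37+27+43=179
- A+B+D+E+G: mass 5+11+2+8+2=28, value 32+26+40+37+43=178
Best: 192 sci.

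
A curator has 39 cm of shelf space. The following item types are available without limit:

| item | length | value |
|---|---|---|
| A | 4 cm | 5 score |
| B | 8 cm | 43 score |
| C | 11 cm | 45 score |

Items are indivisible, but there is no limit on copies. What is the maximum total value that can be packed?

179 score

Best value-per-unit is B at 43/8; filling with it alone gives 4×43 = 172.
Optimal mix: 1×A + 3×B + 1×C → length 39, value 179.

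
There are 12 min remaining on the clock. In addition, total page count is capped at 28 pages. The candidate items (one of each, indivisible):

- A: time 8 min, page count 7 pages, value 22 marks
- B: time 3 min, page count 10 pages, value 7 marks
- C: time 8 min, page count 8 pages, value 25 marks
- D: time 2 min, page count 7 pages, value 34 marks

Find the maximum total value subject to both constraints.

Feasible sets respecting both limits:
- C+D: time 10, page count 15, value 59
- A+D: time 10, page count 14, value 56
- B+D: time 5, page count 17, value 41
Best: 59 marks.

59 marks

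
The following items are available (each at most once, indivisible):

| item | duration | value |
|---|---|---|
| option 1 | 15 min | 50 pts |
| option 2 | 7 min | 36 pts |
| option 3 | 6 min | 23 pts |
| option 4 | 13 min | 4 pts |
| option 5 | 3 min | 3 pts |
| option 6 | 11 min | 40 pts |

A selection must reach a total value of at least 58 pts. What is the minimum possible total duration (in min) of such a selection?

13

Subsets with value ≥ 58, sorted by total duration:
- option 2+option 3: duration 13, value 59
- option 2+option 3+option 5: duration 16, value 62
Minimum duration: 13 min.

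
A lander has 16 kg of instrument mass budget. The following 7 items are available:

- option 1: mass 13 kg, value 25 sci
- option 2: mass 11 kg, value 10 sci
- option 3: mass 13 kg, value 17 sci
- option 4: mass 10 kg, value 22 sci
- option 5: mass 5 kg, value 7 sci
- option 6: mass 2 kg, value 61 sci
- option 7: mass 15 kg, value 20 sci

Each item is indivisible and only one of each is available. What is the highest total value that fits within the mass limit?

This is a 0/1 knapsack; check combinations near the capacity.
- option 1+option 6: mass 13+2=15, value 25+61=86
- option 4+option 6: mass 10+2=12, value 22+61=83
- option 3+option 6: mass 13+2=15, value 17+61=78
- option 2+option 6: mass 11+2=13, value 10+61=71
- option 5+option 6: mass 5+2=7, value 7+61=68
Best: 86 sci.

86 sci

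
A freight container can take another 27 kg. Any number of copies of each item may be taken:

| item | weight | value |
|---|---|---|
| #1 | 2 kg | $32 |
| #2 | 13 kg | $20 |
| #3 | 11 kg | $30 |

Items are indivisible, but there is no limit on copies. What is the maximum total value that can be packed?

$416

Best value-per-unit is #1 at 32/2, and filling with it alone uses weight 13×2=26. No mix of the others beats 13×32 = 416.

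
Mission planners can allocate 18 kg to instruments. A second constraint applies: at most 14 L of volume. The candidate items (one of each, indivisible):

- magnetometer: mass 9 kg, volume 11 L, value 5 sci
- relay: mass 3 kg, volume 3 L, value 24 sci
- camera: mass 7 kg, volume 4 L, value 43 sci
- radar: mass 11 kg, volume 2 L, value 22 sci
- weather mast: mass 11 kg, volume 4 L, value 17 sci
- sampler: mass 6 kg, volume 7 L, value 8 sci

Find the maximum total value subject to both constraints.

75 sci

Feasible sets respecting both limits:
- relay+camera+sampler: mass 16, volume 14, value 75
- relay+camera: mass 10, volume 7, value 67
- camera+radar: mass 18, volume 6, value 65
- camera+weather mast: mass 18, volume 8, value 60
Best: 75 sci.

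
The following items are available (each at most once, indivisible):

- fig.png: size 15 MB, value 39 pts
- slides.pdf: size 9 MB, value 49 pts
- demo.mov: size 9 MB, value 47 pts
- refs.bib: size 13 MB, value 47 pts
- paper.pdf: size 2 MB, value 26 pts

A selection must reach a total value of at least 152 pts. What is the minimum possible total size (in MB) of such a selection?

Subsets with value ≥ 152, sorted by total size:
- slides.pdf+demo.mov+refs.bib+paper.pdf: size 33, value 169
- fig.png+slides.pdf+demo.mov+paper.pdf: size 35, value 161
- fig.png+slides.pdf+refs.bib+paper.pdf: size 39, value 161
Minimum size: 33 MB.

33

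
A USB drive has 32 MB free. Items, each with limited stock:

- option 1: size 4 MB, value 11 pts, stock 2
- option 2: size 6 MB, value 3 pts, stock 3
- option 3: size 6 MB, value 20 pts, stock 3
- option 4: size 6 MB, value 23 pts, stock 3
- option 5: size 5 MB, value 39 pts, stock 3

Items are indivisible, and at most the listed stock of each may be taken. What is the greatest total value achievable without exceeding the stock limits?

Best selections within size 32 and stock limits:
- 1×option 1 + 2×option 4 + 3×option 5: size 31, value 174
- 1×option 1 + 1×option 3 + 1×option 4 + 3×option 5: size 31, value 171
- 1×option 1 + 2×option 3 + 3×option 5: size 31, value 168
- 2×option 4 + 3×option 5: size 27, value 163
Best: 174 pts.

174 pts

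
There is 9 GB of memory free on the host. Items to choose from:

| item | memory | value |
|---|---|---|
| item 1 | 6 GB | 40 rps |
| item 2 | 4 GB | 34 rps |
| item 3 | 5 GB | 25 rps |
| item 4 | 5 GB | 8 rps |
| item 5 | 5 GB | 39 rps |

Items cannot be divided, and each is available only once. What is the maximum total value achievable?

This is a 0/1 knapsack; check combinations near the capacity.
- item 2+item 5: memory 4+5=9, value 34+39=73
- item 2+item 3: memory 4+5=9, value 34+25=59
- item 2+item 4: memory 4+5=9, value 34+8=42
Best: 73 rps.

73 rps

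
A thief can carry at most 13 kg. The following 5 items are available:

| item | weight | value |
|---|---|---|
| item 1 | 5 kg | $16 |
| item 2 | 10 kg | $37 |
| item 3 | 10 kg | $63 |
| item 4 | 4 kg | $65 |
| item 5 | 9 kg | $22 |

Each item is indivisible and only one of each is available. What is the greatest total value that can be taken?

Check high-value combinations within 13 kg:
- item 4+item 5: weight 4+9=13, value 65+22=87
- item 1+item 4: weight 5+4=9, value 16+65=81
- item 4: weight 4, value 65
Best: $87.

$87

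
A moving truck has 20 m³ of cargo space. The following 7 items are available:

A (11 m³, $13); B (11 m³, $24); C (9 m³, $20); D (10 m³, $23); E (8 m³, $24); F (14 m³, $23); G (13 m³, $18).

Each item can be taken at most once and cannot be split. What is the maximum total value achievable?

Check high-value combinations within 20 m³:
- B+E: volume 11+8=19, value 24+24=48
- D+E: volume 10+8=18, value 23+24=47
- C+E: volume 9+8=17, value 20+24=44
Best: $48.

$48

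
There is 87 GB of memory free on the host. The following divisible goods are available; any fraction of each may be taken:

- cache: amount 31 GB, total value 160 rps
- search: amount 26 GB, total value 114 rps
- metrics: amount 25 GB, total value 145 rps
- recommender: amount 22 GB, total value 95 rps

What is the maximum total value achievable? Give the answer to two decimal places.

440.59

Take in order of value per unit:
- metrics (145/25 per unit): all 25 → value 145, running total 145.00
- cache (160/31 per unit): all 31 → value 160, running total 305.00
- search (114/26 per unit): all 26 → value 114, running total 419.00
- recommender (95/22 per unit): 5 of 22 → value 5×95/22 = 21.5909, running total 440.59
Total 440.59.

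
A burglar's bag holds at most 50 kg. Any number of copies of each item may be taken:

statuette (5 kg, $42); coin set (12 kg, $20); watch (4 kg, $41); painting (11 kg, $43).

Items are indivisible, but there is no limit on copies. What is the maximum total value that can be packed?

$494

Best value-per-unit is watch at 41/4; filling with it alone gives 12×41 = 492.
Optimal mix: 2×statuette + 10×watch → weight 50, value 494.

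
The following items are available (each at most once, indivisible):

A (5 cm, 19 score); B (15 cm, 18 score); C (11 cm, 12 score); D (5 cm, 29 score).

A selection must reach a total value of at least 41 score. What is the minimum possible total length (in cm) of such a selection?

10

Subsets with value ≥ 41, sorted by total length:
- A+D: length 10, value 48
- C+D: length 16, value 41
Minimum length: 10 cm.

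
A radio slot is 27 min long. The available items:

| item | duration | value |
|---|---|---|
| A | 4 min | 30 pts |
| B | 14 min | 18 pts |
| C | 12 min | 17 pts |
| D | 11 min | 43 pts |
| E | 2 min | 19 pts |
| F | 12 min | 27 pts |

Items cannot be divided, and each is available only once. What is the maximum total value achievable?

This is a 0/1 knapsack; check combinations near the capacity.
- A+D+F: duration 4+11+12=27, value 30+43+27=100
- A+D+E: duration 4+11+2=17, value 30+43+19=92
- A+C+D: duration 4+12+11=27, value 30+17+43=90
- D+E+F: duration 11+2+12=25, value 43+19+27=89
- B+D+E: duration 14+11+2=27, value 18+43+19=80
Best: 100 pts.

100 pts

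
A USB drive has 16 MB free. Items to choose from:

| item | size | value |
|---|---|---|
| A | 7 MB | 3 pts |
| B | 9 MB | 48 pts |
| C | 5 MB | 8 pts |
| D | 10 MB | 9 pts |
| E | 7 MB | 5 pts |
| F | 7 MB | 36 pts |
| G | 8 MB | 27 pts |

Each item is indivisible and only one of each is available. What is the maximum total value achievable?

Check high-value combinations within 16 MB:
- B+F: size 9+7=16, value 48+36=84
- F+G: size 7+8=15, value 36+27=63
- B+C: size 9+5=14, value 48+8=56
Best: 84 pts.

84 pts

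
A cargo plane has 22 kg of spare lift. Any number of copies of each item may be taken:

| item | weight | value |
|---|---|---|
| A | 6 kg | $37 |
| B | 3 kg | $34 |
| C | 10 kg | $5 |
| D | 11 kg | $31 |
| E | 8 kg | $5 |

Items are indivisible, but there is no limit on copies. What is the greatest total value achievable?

Best value-per-unit is B at 34/3, and filling with it alone uses weight 7×3=21. No mix of the others beats 7×34 = 238.

$238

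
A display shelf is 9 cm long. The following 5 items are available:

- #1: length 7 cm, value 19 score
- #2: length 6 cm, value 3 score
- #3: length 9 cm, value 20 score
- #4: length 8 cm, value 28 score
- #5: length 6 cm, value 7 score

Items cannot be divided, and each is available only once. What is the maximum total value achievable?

Check high-value combinations within 9 cm:
- #4: length 8, value 28
- #3: length 9, value 20
- #1: length 7, value 19
Best: 28 score.

28 score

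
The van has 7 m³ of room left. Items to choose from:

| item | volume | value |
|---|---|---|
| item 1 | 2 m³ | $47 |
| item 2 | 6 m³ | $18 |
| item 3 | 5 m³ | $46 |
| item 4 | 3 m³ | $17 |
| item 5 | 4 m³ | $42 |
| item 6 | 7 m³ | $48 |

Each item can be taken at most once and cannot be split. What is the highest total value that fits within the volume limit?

$93

Check high-value combinations within 7 m³:
- item 1+item 3: volume 2+5=7, value 47+46=93
- item 1+item 5: volume 2+4=6, value 47+42=89
- item 1+item 4: volume 2+3=5, value 47+17=64
Best: $93.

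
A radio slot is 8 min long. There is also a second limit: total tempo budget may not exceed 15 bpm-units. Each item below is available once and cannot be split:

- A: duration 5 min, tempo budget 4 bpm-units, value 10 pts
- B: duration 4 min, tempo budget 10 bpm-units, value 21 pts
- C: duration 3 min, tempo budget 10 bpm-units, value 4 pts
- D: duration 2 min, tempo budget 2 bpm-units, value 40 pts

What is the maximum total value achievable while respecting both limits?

61 pts

Feasible sets respecting both limits:
- B+D: duration 6, tempo budget 12, value 61
- A+D: duration 7, tempo budget 6, value 50
- C+D: duration 5, tempo budget 12, value 44
- D: duration 2, tempo budget 2, value 40
Best: 61 pts.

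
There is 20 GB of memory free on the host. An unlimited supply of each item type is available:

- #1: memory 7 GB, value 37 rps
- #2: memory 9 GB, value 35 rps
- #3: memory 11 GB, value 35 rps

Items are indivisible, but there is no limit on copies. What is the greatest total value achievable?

Best value-per-unit is #1 at 37/7, and filling with it alone uses memory 2×7=14. No mix of the others beats 2×37 = 74.

74 rps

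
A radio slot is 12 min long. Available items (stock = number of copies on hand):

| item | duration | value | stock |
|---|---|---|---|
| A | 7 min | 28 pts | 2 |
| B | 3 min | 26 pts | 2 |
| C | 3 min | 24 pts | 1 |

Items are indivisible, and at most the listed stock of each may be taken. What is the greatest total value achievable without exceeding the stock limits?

Best selections within duration 12 and stock limits:
- 2×B + 1×C: duration 9, value 76
- 1×A + 1×B: duration 10, value 54
- 2×B: duration 6, value 52
- 1×A + 1×C: duration 10, value 52
Best: 76 pts.

76 pts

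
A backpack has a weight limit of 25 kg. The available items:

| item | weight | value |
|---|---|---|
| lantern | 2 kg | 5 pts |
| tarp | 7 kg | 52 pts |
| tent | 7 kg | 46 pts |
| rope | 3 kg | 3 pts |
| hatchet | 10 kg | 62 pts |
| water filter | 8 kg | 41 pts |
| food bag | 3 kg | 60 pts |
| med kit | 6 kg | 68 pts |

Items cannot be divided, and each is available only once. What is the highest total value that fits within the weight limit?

231 pts

Check high-value combinations within 25 kg:
- lantern+tarp+tent+food bag+med kit: weight 2+7+7+3+6=25, value 5+52+46+60+68=231
- tarp+tent+food bag+med kit: weight 7+7+3+6=23, value 52+46+60+68=226
- tarp+water filter+food bag+med kit: weight 7+8+3+6=24, value 52+41+60+68=221
- tent+water filter+food bag+med kit: weight 7+8+3+6=24, value 46+41+60+68=215
- tarp+tent+water filter+food bag: weight 7+7+8+3=25, value 52+46+41+60=199
Best: 231 pts.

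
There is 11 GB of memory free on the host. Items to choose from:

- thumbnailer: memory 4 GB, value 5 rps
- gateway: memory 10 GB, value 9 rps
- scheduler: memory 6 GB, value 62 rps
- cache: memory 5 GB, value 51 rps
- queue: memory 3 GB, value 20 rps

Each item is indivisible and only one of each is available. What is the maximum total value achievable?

113 rps

This is a 0/1 knapsack; check combinations near the capacity.
- scheduler+cache: memory 6+5=11, value 62+51=113
- scheduler+queue: memory 6+3=9, value 62+20=82
- cache+queue: memory 5+3=8, value 51+20=71
- thumbnailer+scheduler: memory 4+6=10, value 5+62=67
- scheduler: memory 6, value 62
Best: 113 rps.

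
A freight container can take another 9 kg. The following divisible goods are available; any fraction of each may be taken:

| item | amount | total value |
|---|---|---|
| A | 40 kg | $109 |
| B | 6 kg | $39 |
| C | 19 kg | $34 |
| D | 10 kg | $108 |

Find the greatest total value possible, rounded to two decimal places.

Take in order of value per unit:
- D (108/10 per unit): 9 of 10 → value 9×108/10 = 97.2000, running total 97.20
Total 97.20.

97.20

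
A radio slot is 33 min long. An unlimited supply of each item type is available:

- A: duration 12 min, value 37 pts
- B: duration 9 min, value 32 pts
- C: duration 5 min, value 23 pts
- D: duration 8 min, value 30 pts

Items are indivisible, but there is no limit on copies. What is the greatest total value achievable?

Best value-per-unit is C at 23/5; filling with it alone gives 6×23 = 138.
Optimal mix: 5×C + 1×D → duration 33, value 145.

145 pts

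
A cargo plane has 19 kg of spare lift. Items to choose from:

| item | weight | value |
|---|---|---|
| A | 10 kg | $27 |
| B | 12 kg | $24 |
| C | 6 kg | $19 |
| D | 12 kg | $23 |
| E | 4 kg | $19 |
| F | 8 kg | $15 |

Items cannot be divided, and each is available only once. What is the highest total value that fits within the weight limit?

$53

Check high-value combinations within 19 kg:
- C+E+F: weight 6+4+8=18, value 19+19+15=53
- A+E: weight 10+4=14, value 27+19=46
- A+C: weight 10+6=16, value 27+19=46
- B+E: weight 12+4=16, value 24+19=43
Best: $53.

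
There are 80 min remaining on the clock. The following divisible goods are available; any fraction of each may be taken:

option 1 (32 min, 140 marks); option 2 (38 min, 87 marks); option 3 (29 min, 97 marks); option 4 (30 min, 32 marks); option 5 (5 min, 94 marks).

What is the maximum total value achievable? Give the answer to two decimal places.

Take in order of value per unit:
- option 5 (94/5 per unit): all 5 → value 94, running total 94.00
- option 1 (140/32 per unit): all 32 → value 140, running total 234.00
- option 3 (97/29 per unit): all 29 → value 97, running total 331.00
- option 2 (87/38 per unit): 14 of 38 → value 14×87/38 = 32.0526, running total 363.05
Total 363.05.

363.05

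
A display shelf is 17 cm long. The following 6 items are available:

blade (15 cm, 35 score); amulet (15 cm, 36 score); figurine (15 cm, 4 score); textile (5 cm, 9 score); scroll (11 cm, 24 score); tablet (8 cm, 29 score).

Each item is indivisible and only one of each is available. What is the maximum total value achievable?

38 score

Check high-value combinations within 17 cm:
- textile+tablet: length 5+8=13, value 9+29=38
- amulet: length 15, value 36
- blade: length 15, value 35
- textile+scroll: length 5+11=16, value 9+24=33
- tablet: length 8, value 29
Best: 38 score.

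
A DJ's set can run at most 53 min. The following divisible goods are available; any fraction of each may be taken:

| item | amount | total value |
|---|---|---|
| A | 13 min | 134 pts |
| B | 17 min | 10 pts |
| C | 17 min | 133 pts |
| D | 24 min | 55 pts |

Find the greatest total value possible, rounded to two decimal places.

Take in order of value per unit:
- A (134/13 per unit): all 13 → value 134, running total 134.00
- C (133/17 per unit): all 17 → value 133, running total 267.00
- D (55/24 per unit): 23 of 24 → value 23×55/24 = 52.7083, running total 319.71
Total 319.71.

319.71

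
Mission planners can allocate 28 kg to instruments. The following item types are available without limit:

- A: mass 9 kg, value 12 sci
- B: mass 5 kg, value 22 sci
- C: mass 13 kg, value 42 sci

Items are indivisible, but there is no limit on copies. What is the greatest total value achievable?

110 sci

Best value-per-unit is B at 22/5, and filling with it alone uses mass 5×5=25. No mix of the others beats 5×22 = 110.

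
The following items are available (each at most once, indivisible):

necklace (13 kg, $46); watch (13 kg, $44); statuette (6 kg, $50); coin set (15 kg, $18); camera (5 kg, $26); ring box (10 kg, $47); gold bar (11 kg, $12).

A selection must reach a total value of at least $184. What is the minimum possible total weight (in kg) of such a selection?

Subsets with value ≥ 184, sorted by total weight:
- necklace+watch+statuette+ring box: weight 42, value 187
- necklace+watch+statuette+camera+ring box: weight 47, value 213
Minimum weight: 42 kg.

42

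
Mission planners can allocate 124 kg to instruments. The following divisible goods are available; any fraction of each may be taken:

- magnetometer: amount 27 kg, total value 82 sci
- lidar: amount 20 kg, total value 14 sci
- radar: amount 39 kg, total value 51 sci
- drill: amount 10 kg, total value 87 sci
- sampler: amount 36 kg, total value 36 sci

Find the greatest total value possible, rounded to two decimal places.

Take in order of value per unit:
- drill (87/10 per unit): all 10 → value 87, running total 87.00
- magnetometer (82/27 per unit): all 27 → value 82, running total 169.00
- radar (51/39 per unit): all 39 → value 51, running total 220.00
- sampler (36/36 per unit): all 36 → value 36, running total 256.00
- lidar (14/20 per unit): 12 of 20 → value 12×14/20 = 8.4000, running total 264.40
Total 264.40.

264.40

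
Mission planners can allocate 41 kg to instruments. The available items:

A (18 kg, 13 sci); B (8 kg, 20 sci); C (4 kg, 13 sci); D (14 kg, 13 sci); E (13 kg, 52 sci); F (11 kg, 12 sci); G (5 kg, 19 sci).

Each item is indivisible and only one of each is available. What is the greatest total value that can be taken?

Check high-value combinations within 41 kg:
- B+C+E+F+G: mass 8+4+13+11+5=41, value 20+13+52+12+19=116
- B+C+E+G: mass 8+4+13+5=30, value 20+13+52+19=104
- B+D+E+G: mass 8+14+13+5=40, value 20+13+52+19=104
Best: 116 sci.

116 sci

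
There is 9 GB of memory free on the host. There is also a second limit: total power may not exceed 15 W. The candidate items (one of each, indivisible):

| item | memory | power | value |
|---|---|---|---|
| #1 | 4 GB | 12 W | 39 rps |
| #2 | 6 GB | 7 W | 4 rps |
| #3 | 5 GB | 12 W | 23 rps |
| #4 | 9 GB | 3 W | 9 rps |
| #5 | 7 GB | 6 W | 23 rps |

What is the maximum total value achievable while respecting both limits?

Feasible sets respecting both limits:
- #1: memory 4, power 12, value 39
- #3: memory 5, power 12, value 23
- #5: memory 7, power 6, value 23
Best: 39 rps.

39 rps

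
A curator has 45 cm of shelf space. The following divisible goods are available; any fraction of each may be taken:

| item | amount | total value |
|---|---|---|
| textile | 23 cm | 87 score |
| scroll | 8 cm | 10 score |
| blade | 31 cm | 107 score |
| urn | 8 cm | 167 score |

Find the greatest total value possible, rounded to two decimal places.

302.32

Take in order of value per unit:
- urn (167/8 per unit): all 8 → value 167, running total 167.00
- textile (87/23 per unit): all 23 → value 87, running total 254.00
- blade (107/31 per unit): 14 of 31 → value 14×107/31 = 48.3226, running total 302.32
Total 302.32.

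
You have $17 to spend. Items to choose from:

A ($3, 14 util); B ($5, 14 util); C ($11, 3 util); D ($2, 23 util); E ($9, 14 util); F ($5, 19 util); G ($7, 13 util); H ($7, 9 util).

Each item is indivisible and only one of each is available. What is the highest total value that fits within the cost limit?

70 util

This is a 0/1 knapsack; check combinations near the capacity.
- A+B+D+F: cost 3+5+2+5=15, value 14+14+23+19=70
- A+D+F+G: cost 3+2+5+7=17, value 14+23+19+13=69
- A+D+F+H: cost 3+2+5+7=17, value 14+23+19+9=65
Best: 70 util.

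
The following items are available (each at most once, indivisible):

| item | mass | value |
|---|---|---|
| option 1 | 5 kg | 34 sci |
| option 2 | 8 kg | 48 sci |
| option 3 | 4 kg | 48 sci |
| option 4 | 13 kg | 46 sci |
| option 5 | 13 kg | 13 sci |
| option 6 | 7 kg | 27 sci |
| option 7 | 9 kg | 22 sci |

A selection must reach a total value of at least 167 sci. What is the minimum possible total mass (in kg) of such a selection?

Subsets with value ≥ 167, sorted by total mass:
- option 1+option 2+option 3+option 4: mass 30, value 176
- option 2+option 3+option 4+option 6: mass 32, value 169
Minimum mass: 30 kg.

30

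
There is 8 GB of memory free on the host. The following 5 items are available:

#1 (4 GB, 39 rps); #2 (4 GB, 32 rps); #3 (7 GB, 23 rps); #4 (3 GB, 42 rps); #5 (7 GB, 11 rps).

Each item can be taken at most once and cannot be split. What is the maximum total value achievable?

Check high-value combinations within 8 GB:
- #1+#4: memory 4+3=7, value 39+42=81
- #2+#4: memory 4+3=7, value 32+42=74
- #1+#2: memory 4+4=8, value 39+32=71
- #4: memory 3, value 42
Best: 81 rps.

81 rps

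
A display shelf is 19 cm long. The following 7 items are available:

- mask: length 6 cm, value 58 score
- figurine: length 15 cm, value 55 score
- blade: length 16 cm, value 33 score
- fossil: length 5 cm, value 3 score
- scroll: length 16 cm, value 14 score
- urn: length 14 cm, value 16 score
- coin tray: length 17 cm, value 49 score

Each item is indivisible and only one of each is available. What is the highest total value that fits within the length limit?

61 score

Check high-value combinations within 19 cm:
- mask+fossil: length 6+5=11, value 58+3=61
- mask: length 6, value 58
- figurine: length 15, value 55
Best: 61 score.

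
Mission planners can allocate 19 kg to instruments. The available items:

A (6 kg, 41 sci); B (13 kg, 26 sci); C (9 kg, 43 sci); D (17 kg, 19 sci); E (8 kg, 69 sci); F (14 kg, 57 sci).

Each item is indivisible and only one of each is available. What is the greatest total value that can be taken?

112 sci

This is a 0/1 knapsack; check combinations near the capacity.
- C+E: mass 9+8=17, value 43+69=112
- A+E: mass 6+8=14, value 41+69=110
- A+C: mass 6+9=15, value 41+43=84
Best: 112 sci.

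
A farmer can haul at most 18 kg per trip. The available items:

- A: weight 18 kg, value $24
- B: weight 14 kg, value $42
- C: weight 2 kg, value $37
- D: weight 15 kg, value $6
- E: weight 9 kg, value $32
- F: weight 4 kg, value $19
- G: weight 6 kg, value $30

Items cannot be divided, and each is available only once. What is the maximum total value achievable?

Check high-value combinations within 18 kg:
- C+E+G: weight 2+9+6=17, value 37+32+30=99
- C+E+F: weight 2+9+4=15, value 37+32+19=88
- C+F+G: weight 2+4+6=12, value 37+19+30=86
Best: $99.

$99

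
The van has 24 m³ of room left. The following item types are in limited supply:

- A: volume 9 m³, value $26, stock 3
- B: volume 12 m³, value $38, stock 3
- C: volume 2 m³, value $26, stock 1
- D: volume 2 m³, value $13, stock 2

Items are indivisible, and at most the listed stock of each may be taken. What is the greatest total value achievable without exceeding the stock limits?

Top feasible selections:
- 2×A + 1×C + 2×D: volume 24, value 104
- 2×A + 1×C + 1×D: volume 22, value 91
- 1×B + 1×C + 2×D: volume 18, value 90
Best: $104.

$104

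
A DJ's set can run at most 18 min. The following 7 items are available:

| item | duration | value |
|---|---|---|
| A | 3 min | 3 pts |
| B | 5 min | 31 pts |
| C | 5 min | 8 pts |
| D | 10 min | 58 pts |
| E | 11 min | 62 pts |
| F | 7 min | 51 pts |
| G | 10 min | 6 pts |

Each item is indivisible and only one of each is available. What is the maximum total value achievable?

113 pts

Check high-value combinations within 18 min:
- E+F: duration 11+7=18, value 62+51=113
- D+F: duration 10+7=17, value 58+51=109
- B+E: duration 5+11=16, value 31+62=93
- A+B+D: duration 3+5+10=18, value 3+31+58=92
Best: 113 pts.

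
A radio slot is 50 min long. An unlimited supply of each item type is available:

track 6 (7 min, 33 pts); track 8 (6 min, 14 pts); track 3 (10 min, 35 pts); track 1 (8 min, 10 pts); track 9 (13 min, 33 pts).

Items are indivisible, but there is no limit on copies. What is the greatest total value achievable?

Best value-per-unit is track 6 at 33/7, and filling with it alone uses duration 7×7=49. No mix of the others beats 7×33 = 231.

231 pts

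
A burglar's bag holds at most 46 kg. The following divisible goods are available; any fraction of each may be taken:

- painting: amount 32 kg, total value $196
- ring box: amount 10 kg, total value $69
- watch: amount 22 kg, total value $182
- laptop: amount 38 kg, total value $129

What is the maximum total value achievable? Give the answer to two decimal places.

336.75

Take in order of value per unit:
- watch (182/22 per unit): all 22 → value 182, running total 182.00
- ring box (69/10 per unit): all 10 → value 69, running total 251.00
- painting (196/32 per unit): 14 of 32 → value 14×196/32 = 85.7500, running total 336.75
Total 336.75.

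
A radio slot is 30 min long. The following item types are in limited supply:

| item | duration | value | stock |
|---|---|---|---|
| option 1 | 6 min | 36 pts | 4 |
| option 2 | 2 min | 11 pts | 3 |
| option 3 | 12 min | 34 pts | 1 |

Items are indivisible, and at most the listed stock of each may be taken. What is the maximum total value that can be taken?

177 pts

Best selections within duration 30 and stock limits:
- 4×option 1 + 3×option 2: duration 30, value 177
- 4×option 1 + 2×option 2: duration 28, value 166
Best: 177 pts.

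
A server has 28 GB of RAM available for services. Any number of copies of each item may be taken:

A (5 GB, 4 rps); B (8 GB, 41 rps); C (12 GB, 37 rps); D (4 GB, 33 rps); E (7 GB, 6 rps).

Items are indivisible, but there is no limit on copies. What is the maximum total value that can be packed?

Best value-per-unit is D at 33/4, and filling with it alone uses memory 7×4=28. No mix of the others beats 7×33 = 231.

231 rps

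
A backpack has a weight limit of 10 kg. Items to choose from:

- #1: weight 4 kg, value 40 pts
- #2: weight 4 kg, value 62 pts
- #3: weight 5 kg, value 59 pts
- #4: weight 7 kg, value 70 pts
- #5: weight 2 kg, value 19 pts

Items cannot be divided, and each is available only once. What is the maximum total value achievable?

121 pts

Check high-value combinations within 10 kg:
- #2+#3: weight 4+5=9, value 62+59=121
- #1+#2+#5: weight 4+4+2=10, value 40+62+19=121
- #1+#2: weight 4+4=8, value 40+62=102
Best: 121 pts.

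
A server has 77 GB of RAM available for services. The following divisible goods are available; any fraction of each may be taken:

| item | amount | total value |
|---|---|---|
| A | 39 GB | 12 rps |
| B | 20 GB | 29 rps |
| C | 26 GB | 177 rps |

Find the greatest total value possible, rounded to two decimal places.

Take in order of value per unit:
- C (177/26 per unit): all 26 → value 177, running total 177.00
- B (29/20 per unit): all 20 → value 29, running total 206.00
- A (12/39 per unit): 31 of 39 → value 31×12/39 = 9.5385, running total 215.54
Total 215.54.

215.54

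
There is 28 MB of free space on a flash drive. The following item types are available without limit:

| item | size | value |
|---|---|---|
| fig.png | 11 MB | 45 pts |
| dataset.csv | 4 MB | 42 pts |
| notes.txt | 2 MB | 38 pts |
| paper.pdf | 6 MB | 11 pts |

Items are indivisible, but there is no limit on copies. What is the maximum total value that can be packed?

532 pts

Best value-per-unit is notes.txt at 38/2, and filling with it alone uses size 14×2=28. No mix of the others beats 14×38 = 532.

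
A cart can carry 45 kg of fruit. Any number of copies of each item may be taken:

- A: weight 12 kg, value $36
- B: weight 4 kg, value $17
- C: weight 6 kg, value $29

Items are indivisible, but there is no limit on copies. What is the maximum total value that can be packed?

$208

Best value-per-unit is C at 29/6; filling with it alone gives 7×29 = 203.
Optimal mix: 2×B + 6×C → weight 44, value 208.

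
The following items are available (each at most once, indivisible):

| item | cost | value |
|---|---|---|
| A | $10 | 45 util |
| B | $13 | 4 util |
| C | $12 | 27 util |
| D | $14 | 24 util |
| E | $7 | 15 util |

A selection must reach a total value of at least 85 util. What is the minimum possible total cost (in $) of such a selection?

Subsets with value ≥ 85, sorted by total cost:
- A+C+E: cost 29, value 87
- A+C+D: cost 36, value 96
- A+B+C+E: cost 42, value 91
- A+C+D+E: cost 43, value 111
Minimum cost: 29 $.

29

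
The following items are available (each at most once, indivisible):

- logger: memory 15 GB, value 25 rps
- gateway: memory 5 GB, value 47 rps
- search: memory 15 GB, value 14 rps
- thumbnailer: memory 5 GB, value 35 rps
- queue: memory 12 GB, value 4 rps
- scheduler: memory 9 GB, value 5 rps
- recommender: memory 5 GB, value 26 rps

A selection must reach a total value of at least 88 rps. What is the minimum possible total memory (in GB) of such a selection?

Subsets with value ≥ 88, sorted by total memory:
- gateway+thumbnailer+recommender: memory 15, value 108
- gateway+thumbnailer+scheduler+recommender: memory 24, value 113
- logger+gateway+thumbnailer: memory 25, value 107
- logger+gateway+recommender: memory 25, value 98
Minimum memory: 15 GB.

15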